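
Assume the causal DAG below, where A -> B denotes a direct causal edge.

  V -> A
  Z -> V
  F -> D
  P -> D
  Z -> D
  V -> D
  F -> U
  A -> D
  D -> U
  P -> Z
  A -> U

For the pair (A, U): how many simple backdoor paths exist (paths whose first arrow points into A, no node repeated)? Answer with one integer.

6

A backdoor path from A to U is any simple undirected path whose first edge points into A (i.e. leaves A via a parent).
Parents of A: {V}.
Enumerating:
  P1: A <- V <- Z <- P -> D <- F -> U
  P2: A <- V <- Z <- P -> D -> U
  P3: A <- V <- Z -> D <- F -> U
  P4: A <- V <- Z -> D -> U
  P5: A <- V -> D <- F -> U
  P6: A <- V -> D -> U
That exhausts the simple backdoor paths. Count: 6.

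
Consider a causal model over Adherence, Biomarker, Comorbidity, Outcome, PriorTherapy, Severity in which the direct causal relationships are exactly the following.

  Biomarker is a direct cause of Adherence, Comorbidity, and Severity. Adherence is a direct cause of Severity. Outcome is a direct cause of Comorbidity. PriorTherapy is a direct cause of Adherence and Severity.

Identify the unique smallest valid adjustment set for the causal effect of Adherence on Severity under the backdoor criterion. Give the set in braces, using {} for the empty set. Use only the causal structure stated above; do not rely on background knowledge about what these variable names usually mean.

{Biomarker, PriorTherapy}

Variables eligible for adjustment (non-descendants of Adherence, excluding Adherence and Severity): {Biomarker, Comorbidity, Outcome, PriorTherapy}.
Backdoor paths from Adherence to Severity:
  P1: Adherence <- PriorTherapy -> Severity
  P2: Adherence <- Biomarker -> Severity
The empty set is not sufficient: P1 (Adherence <- PriorTherapy -> Severity) has no collider blocking it and no conditioned non-collider, so it is open.
Try {Biomarker, PriorTherapy}:
  P1: blocked at fork node PriorTherapy ∈ conditioning set.
  P2: blocked at fork node Biomarker ∈ conditioning set.
{Biomarker, PriorTherapy} contains no descendant of Adherence and blocks every backdoor path.
Every element of {Biomarker, PriorTherapy} is needed (dropping Biomarker leaves P2 open; dropping PriorTherapy leaves P1 open), so no proper subset is valid.
Among all size-2 subsets of the eligible variables, only {Biomarker, PriorTherapy} blocks every backdoor path, so it is the unique smallest valid adjustment set.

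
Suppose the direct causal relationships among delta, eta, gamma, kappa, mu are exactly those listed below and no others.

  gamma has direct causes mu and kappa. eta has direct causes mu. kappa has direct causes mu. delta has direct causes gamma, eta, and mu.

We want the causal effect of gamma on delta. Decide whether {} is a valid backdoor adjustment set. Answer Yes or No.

Backdoor paths from gamma to delta (paths whose first edge points into gamma):
  P1: gamma <- mu -> eta -> delta
  P2: gamma <- mu -> delta
  P3: gamma <- kappa <- mu -> eta -> delta
  P4: gamma <- kappa <- mu -> delta
Condition 1 (no descendant of gamma in the set): holds — descendants of gamma are {delta}; none are in {}.
Condition 2 (every backdoor path blocked by {}):
  P1: open — no interior node is in the conditioning set.
  P2: open — no interior node is in the conditioning set.
  P3: open — no interior node is in the conditioning set.
  P4: open — no interior node is in the conditioning set.
{} does not satisfy the backdoor criterion.

No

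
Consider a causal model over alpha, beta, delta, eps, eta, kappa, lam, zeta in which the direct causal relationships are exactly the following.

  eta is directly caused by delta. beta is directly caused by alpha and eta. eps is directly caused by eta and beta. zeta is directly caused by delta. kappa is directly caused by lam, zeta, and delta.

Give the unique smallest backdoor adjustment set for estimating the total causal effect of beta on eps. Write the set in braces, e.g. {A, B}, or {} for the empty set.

{eta}

Variables eligible for adjustment (non-descendants of beta, excluding beta and eps): {alpha, delta, eta, kappa, lam, zeta}.
Backdoor paths from beta to eps:
  P1: beta <- eta -> eps
The empty set is not sufficient: P1 (beta <- eta -> eps) has no collider blocking it and no conditioned non-collider, so it is open.
Try {eta}:
  P1: blocked at fork node eta ∈ conditioning set.
{eta} contains no descendant of beta and blocks every backdoor path.
No other singleton works — e.g. {alpha} leaves P1 open — so {eta} is the unique smallest valid adjustment set.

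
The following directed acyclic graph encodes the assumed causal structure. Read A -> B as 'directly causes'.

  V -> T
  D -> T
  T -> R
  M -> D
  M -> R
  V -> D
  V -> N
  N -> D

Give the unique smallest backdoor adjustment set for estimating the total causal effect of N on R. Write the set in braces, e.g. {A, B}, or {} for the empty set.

Variables eligible for adjustment (non-descendants of N, excluding N and R): {M, V}.
Backdoor paths from N to R:
  P1: N <- V -> D <- M -> R
  P2: N <- V -> D -> T -> R
  P3: N <- V -> T <- D <- M -> R
  P4: N <- V -> T -> R
The empty set is not sufficient: P2 (N <- V -> D -> T -> R) has no collider blocking it and no conditioned non-collider, so it is open.
Try {V}:
  P1: blocked at fork node V ∈ conditioning set.
  P2: blocked at fork node V ∈ conditioning set.
  P3: blocked at fork node V ∈ conditioning set.
  P4: blocked at fork node V ∈ conditioning set.
{V} contains no descendant of N and blocks every backdoor path.
No other singleton works — e.g. {M} leaves P2 open — so {V} is the unique smallest valid adjustment set.

{V}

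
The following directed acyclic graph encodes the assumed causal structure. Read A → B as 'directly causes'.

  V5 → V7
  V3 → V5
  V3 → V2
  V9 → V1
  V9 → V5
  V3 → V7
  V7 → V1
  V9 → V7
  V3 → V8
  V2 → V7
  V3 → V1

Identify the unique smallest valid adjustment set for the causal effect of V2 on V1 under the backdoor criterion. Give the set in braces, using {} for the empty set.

{V3}

Variables eligible for adjustment (non-descendants of V2, excluding V2 and V1): {V3, V5, V8, V9}.
Backdoor paths from V2 to V1:
  P1: V2 <- V3 -> V5 <- V9 -> V7 -> V1
  P2: V2 <- V3 -> V5 <- V9 -> V1
  P3: V2 <- V3 -> V5 -> V7 <- V9 -> V1
  P4: V2 <- V3 -> V5 -> V7 -> V1
  P5: V2 <- V3 -> V7 <- V9 -> V1
  P6: V2 <- V3 -> V7 <- V5 <- V9 -> V1
  P7: V2 <- V3 -> V7 -> V1
  P8: V2 <- V3 -> V1
The empty set is not sufficient: P4 (V2 <- V3 -> V5 -> V7 -> V1) has no collider blocking it and no conditioned non-collider, so it is open.
Try {V3}:
  P1: blocked at fork node V3 ∈ conditioning set.
  P2: blocked at fork node V3 ∈ conditioning set.
  P3: blocked at fork node V3 ∈ conditioning set.
  P4: blocked at fork node V3 ∈ conditioning set.
  P5: blocked at fork node V3 ∈ conditioning set.
  P6: blocked at fork node V3 ∈ conditioning set.
  P7: blocked at fork node V3 ∈ conditioning set.
  P8: blocked at fork node V3 ∈ conditioning set.
{V3} contains no descendant of V2 and blocks every backdoor path.
No other singleton works — e.g. {V9} leaves P4 open — so {V3} is the unique smallest valid adjustment set.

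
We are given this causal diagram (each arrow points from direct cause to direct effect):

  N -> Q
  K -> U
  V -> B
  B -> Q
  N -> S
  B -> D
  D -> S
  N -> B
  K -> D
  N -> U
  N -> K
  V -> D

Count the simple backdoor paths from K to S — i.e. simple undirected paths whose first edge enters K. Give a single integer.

A backdoor path from K to S is any simple undirected path whose first edge points into K (i.e. leaves K via a parent).
Parents of K: {N}.
Enumerating:
  P1: K <- N -> B <- V -> D -> S
  P2: K <- N -> B -> D -> S
  P3: K <- N -> Q <- B <- V -> D -> S
  P4: K <- N -> Q <- B -> D -> S
  P5: K <- N -> S
That exhausts the simple backdoor paths. Count: 5.

5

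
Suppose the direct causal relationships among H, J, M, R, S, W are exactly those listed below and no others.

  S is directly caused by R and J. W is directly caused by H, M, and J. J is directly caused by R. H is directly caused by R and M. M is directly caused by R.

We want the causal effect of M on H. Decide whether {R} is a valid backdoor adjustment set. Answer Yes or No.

Yes

Backdoor paths from M to H (paths whose first edge points into M):
  P1: M <- R -> H
  P2: M <- R -> J -> W <- H
  P3: M <- R -> S <- J -> W <- H
Condition 1 (no descendant of M in the set): holds — descendants of M are {H, W}; none are in {R}.
Condition 2 (every backdoor path blocked by {R}):
  P1: blocked at fork node R ∈ conditioning set.
  P2: blocked at fork node R ∈ conditioning set.
  P3: blocked at fork node R ∈ conditioning set.
{R} satisfies the backdoor criterion.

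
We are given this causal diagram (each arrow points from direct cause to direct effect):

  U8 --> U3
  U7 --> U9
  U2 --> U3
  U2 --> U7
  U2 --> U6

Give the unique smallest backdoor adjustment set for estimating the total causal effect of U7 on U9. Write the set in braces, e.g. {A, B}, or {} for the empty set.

{}

Variables eligible for adjustment (non-descendants of U7, excluding U7 and U9): {U2, U3, U6, U8}.
Backdoor paths from U7 to U9:
  (none)
With no backdoor paths the empty set already satisfies the criterion, and it is trivially minimal.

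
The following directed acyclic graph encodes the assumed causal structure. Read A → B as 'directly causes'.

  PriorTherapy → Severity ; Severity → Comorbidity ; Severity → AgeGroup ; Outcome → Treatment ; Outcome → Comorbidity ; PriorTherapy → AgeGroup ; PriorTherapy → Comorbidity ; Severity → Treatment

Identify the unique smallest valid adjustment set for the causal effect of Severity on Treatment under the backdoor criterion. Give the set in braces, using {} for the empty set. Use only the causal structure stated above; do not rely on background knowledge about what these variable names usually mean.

Variables eligible for adjustment (non-descendants of Severity, excluding Severity and Treatment): {Outcome, PriorTherapy}.
Backdoor paths from Severity to Treatment:
  P1: Severity <- PriorTherapy -> Comorbidity <- Outcome -> Treatment
Each backdoor path contains an unconditioned collider, so every path is already blocked with the empty conditioning set:
  P1: blocked at collider Comorbidity (neither it nor any descendant is in the conditioning set).
The empty set is therefore the unique smallest valid set.

{}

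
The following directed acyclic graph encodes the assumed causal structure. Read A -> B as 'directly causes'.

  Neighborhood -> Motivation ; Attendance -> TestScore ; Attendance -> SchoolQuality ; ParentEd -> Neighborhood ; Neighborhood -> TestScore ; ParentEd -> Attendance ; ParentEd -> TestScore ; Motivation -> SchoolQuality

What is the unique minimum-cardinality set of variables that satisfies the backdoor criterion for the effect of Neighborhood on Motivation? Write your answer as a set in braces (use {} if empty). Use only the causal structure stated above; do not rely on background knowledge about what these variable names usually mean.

{}

Variables eligible for adjustment (non-descendants of Neighborhood, excluding Neighborhood and Motivation): {Attendance, ParentEd}.
Backdoor paths from Neighborhood to Motivation:
  P1: Neighborhood <- ParentEd -> Attendance -> SchoolQuality <- Motivation
  P2: Neighborhood <- ParentEd -> TestScore <- Attendance -> SchoolQuality <- Motivation
Each backdoor path contains an unconditioned collider, so every path is already blocked with the empty conditioning set:
  P1: blocked at collider SchoolQuality (neither it nor any descendant is in the conditioning set).
  P2: blocked at collider TestScore (neither it nor any descendant is in the conditioning set).
The empty set is therefore the unique smallest valid set.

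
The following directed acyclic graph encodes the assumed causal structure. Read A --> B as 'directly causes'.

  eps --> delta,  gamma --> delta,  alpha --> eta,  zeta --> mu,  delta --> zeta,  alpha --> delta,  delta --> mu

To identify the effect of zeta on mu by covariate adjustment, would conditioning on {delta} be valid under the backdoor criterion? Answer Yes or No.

Yes

Backdoor paths from zeta to mu (paths whose first edge points into zeta):
  P1: zeta <- delta -> mu
Condition 1 (no descendant of zeta in the set): holds — descendants of zeta are {mu}; none are in {delta}.
Condition 2 (every backdoor path blocked by {delta}):
  P1: blocked at fork node delta ∈ conditioning set.
{delta} satisfies the backdoor criterion.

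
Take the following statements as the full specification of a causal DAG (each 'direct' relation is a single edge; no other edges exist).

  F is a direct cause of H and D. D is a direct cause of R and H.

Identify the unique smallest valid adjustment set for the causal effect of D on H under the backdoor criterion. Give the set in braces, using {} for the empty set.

Variables eligible for adjustment (non-descendants of D, excluding D and H): {F}.
Backdoor paths from D to H:
  P1: D <- F -> H
The empty set is not sufficient: P1 (D <- F -> H) has no collider blocking it and no conditioned non-collider, so it is open.
Try {F}:
  P1: blocked at fork node F ∈ conditioning set.
{F} contains no descendant of D and blocks every backdoor path.
{F} is the unique smallest valid adjustment set.

{F}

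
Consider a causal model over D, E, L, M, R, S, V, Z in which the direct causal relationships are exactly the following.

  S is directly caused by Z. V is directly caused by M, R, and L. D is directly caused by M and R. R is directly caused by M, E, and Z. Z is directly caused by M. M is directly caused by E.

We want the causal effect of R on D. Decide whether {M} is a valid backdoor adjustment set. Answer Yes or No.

Yes

Backdoor paths from R to D (paths whose first edge points into R):
  P1: R <- E -> M -> D
  P2: R <- M -> D
  P3: R <- Z <- M -> D
Condition 1 (no descendant of R in the set): holds — descendants of R are {D, V}; none are in {M}.
Condition 2 (every backdoor path blocked by {M}):
  P1: blocked at chain node M ∈ conditioning set.
  P2: blocked at fork node M ∈ conditioning set.
  P3: blocked at fork node M ∈ conditioning set.
{M} satisfies the backdoor criterion.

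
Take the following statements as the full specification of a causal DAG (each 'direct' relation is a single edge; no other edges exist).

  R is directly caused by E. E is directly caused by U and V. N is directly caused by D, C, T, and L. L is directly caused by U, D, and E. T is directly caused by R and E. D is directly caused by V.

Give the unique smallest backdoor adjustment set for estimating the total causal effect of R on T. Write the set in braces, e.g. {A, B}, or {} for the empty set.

{E}

Variables eligible for adjustment (non-descendants of R, excluding R and T): {C, D, E, L, U, V}.
Backdoor paths from R to T:
  P1: R <- E <- V -> D -> L -> N <- T
  P2: R <- E <- V -> D -> N <- T
  P3: R <- E <- U -> L <- D -> N <- T
  P4: R <- E <- U -> L -> N <- T
  P5: R <- E -> L <- D -> N <- T
  P6: R <- E -> L -> N <- T
  P7: R <- E -> T
The empty set is not sufficient: P7 (R <- E -> T) has no collider blocking it and no conditioned non-collider, so it is open.
Try {E}:
  P1: blocked at chain node E ∈ conditioning set.
  P2: blocked at chain node E ∈ conditioning set.
  P3: blocked at chain node E ∈ conditioning set.
  P4: blocked at chain node E ∈ conditioning set.
  P5: blocked at fork node E ∈ conditioning set.
  P6: blocked at fork node E ∈ conditioning set.
  P7: blocked at fork node E ∈ conditioning set.
{E} contains no descendant of R and blocks every backdoor path.
No other singleton works — e.g. {V} leaves P7 open — so {E} is the unique smallest valid adjustment set.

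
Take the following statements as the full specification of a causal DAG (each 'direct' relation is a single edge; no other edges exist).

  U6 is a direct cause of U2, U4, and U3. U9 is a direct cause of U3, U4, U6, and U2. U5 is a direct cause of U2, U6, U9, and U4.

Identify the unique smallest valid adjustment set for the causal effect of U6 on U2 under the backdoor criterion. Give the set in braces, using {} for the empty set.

Variables eligible for adjustment (non-descendants of U6, excluding U6 and U2): {U5, U9}.
Backdoor paths from U6 to U2:
  P1: U6 <- U5 -> U9 -> U2
  P2: U6 <- U5 -> U2
  P3: U6 <- U5 -> U4 <- U9 -> U2
  P4: U6 <- U9 <- U5 -> U2
  P5: U6 <- U9 -> U2
  P6: U6 <- U9 -> U4 <- U5 -> U2
The empty set is not sufficient: P1 (U6 <- U5 -> U9 -> U2) has no collider blocking it and no conditioned non-collider, so it is open.
Try {U5, U9}:
  P1: blocked at fork node U5 ∈ conditioning set.
  P2: blocked at fork node U5 ∈ conditioning set.
  P3: blocked at fork node U5 ∈ conditioning set.
  P4: blocked at chain node U9 ∈ conditioning set.
  P5: blocked at fork node U9 ∈ conditioning set.
  P6: blocked at fork node U9 ∈ conditioning set.
{U5, U9} contains no descendant of U6 and blocks every backdoor path.
Every element of {U5, U9} is needed (dropping U5 leaves P2 open; dropping U9 leaves P5 open), so no proper subset is valid.
Among all size-2 subsets of the eligible variables, only {U5, U9} blocks every backdoor path, so it is the unique smallest valid adjustment set.

{U5, U9}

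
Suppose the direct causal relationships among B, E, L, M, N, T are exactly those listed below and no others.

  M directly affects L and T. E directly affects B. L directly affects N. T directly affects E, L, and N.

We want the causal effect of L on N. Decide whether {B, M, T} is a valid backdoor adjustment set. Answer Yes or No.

Yes

Backdoor paths from L to N (paths whose first edge points into L):
  P1: L <- M -> T -> N
  P2: L <- T -> N
Condition 1 (no descendant of L in the set): holds — descendants of L are {N}; none are in {B, M, T}.
Condition 2 (every backdoor path blocked by {B, M, T}):
  P1: blocked at fork node M ∈ conditioning set.
  P2: blocked at fork node T ∈ conditioning set.
{B, M, T} satisfies the backdoor criterion.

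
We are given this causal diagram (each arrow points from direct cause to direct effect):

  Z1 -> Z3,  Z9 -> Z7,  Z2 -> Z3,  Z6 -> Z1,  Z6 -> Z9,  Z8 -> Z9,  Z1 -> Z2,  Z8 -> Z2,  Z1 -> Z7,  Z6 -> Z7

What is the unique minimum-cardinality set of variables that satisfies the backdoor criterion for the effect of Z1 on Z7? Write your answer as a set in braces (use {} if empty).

Variables eligible for adjustment (non-descendants of Z1, excluding Z1 and Z7): {Z6, Z8, Z9}.
Backdoor paths from Z1 to Z7:
  P1: Z1 <- Z6 -> Z9 -> Z7
  P2: Z1 <- Z6 -> Z7
The empty set is not sufficient: P1 (Z1 <- Z6 -> Z9 -> Z7) has no collider blocking it and no conditioned non-collider, so it is open.
Try {Z6}:
  P1: blocked at fork node Z6 ∈ conditioning set.
  P2: blocked at fork node Z6 ∈ conditioning set.
{Z6} contains no descendant of Z1 and blocks every backdoor path.
No other singleton works — e.g. {Z8} leaves P1 open — so {Z6} is the unique smallest valid adjustment set.

{Z6}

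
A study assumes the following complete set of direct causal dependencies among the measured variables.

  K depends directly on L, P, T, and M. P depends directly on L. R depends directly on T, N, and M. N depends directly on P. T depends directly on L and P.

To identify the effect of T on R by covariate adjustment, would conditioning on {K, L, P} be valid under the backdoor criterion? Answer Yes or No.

No

Backdoor paths from T to R (paths whose first edge points into T):
  P1: T <- L -> P -> N -> R
  P2: T <- L -> P -> K <- M -> R
  P3: T <- L -> K <- P -> N -> R
  P4: T <- L -> K <- M -> R
  P5: T <- P <- L -> K <- M -> R
  P6: T <- P -> N -> R
  P7: T <- P -> K <- M -> R
Condition 1 (no descendant of T in the set): FAILS — K is a descendant of T.
Condition 2 (every backdoor path blocked by {K, L, P}):
  P1: blocked at fork node L ∈ conditioning set.
  P2: blocked at fork node L ∈ conditioning set.
  P3: blocked at fork node L ∈ conditioning set.
  P4: blocked at fork node L ∈ conditioning set.
  P5: blocked at chain node P ∈ conditioning set.
  P6: blocked at fork node P ∈ conditioning set.
  P7: blocked at fork node P ∈ conditioning set.
{K, L, P} does not satisfy the backdoor criterion.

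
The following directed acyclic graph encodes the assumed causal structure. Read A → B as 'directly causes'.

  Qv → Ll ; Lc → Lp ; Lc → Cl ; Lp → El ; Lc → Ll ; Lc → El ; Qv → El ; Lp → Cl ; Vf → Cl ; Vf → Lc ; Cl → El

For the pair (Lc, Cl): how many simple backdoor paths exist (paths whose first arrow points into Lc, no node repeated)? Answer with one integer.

A backdoor path from Lc to Cl is any simple undirected path whose first edge points into Lc (i.e. leaves Lc via a parent).
Parents of Lc: {Vf}.
Enumerating:
  P1: Lc <- Vf -> Cl
That exhausts the simple backdoor paths. Count: 1.

1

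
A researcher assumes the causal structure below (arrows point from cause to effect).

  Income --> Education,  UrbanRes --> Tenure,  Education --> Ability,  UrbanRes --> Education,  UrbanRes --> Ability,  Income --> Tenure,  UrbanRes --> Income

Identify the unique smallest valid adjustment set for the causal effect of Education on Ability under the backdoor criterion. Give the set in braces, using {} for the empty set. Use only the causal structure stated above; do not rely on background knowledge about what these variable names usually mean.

{UrbanRes}

Variables eligible for adjustment (non-descendants of Education, excluding Education and Ability): {Income, Tenure, UrbanRes}.
Backdoor paths from Education to Ability:
  P1: Education <- UrbanRes -> Ability
  P2: Education <- Income <- UrbanRes -> Ability
  P3: Education <- Income -> Tenure <- UrbanRes -> Ability
The empty set is not sufficient: P1 (Education <- UrbanRes -> Ability) has no collider blocking it and no conditioned non-collider, so it is open.
Try {UrbanRes}:
  P1: blocked at fork node UrbanRes ∈ conditioning set.
  P2: blocked at fork node UrbanRes ∈ conditioning set.
  P3: blocked at collider Tenure (neither it nor any descendant is in the conditioning set).
{UrbanRes} contains no descendant of Education and blocks every backdoor path.
No other singleton works — e.g. {Income} leaves P1 open — so {UrbanRes} is the unique smallest valid adjustment set.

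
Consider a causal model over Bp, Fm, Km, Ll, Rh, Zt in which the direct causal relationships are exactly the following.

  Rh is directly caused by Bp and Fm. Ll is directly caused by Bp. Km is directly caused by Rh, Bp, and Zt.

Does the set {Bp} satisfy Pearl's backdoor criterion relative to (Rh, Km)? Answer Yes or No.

Backdoor paths from Rh to Km (paths whose first edge points into Rh):
  P1: Rh <- Bp -> Km
Condition 1 (no descendant of Rh in the set): holds — descendants of Rh are {Km}; none are in {Bp}.
Condition 2 (every backdoor path blocked by {Bp}):
  P1: blocked at fork node Bp ∈ conditioning set.
{Bp} satisfies the backdoor criterion.

Yes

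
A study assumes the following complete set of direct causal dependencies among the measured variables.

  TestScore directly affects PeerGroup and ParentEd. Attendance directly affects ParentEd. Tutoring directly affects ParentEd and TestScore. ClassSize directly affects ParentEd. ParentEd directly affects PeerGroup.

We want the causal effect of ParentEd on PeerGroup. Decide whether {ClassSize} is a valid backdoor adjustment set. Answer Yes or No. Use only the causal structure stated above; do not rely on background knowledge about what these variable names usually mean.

Backdoor paths from ParentEd to PeerGroup (paths whose first edge points into ParentEd):
  P1: ParentEd <- Tutoring -> TestScore -> PeerGroup
  P2: ParentEd <- TestScore -> PeerGroup
Condition 1 (no descendant of ParentEd in the set): holds — descendants of ParentEd are {PeerGroup}; none are in {ClassSize}.
Condition 2 (every backdoor path blocked by {ClassSize}):
  P1: open — no interior node is in the conditioning set.
  P2: open — no interior node is in the conditioning set.
{ClassSize} does not satisfy the backdoor criterion.

No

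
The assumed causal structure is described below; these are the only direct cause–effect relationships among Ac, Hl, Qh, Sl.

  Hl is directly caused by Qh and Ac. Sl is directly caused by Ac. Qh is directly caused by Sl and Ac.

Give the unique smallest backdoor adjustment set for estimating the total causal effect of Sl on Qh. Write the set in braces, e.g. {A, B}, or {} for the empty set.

{Ac}

Variables eligible for adjustment (non-descendants of Sl, excluding Sl and Qh): {Ac}.
Backdoor paths from Sl to Qh:
  P1: Sl <- Ac -> Qh
  P2: Sl <- Ac -> Hl <- Qh
The empty set is not sufficient: P1 (Sl <- Ac -> Qh) has no collider blocking it and no conditioned non-collider, so it is open.
Try {Ac}:
  P1: blocked at fork node Ac ∈ conditioning set.
  P2: blocked at fork node Ac ∈ conditioning set.
{Ac} contains no descendant of Sl and blocks every backdoor path.
{Ac} is the unique smallest valid adjustment set.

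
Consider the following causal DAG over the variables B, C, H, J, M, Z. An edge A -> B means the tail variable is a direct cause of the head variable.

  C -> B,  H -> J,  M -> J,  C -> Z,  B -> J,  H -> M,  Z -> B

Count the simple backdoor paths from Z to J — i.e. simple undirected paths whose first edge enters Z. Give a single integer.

1

A backdoor path from Z to J is any simple undirected path whose first edge points into Z (i.e. leaves Z via a parent).
Parents of Z: {C}.
Enumerating:
  P1: Z <- C -> B -> J
That exhausts the simple backdoor paths. Count: 1.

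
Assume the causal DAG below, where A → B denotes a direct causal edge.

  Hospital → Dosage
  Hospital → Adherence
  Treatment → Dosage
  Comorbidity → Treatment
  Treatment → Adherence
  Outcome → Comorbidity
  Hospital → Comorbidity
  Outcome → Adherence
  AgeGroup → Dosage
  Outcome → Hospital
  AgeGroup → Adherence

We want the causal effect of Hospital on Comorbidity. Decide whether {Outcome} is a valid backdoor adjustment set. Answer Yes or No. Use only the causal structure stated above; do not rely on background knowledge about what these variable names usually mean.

Backdoor paths from Hospital to Comorbidity (paths whose first edge points into Hospital):
  P1: Hospital <- Outcome -> Comorbidity
  P2: Hospital <- Outcome -> Adherence <- AgeGroup -> Dosage <- Treatment <- Comorbidity
  P3: Hospital <- Outcome -> Adherence <- Treatment <- Comorbidity
Condition 1 (no descendant of Hospital in the set): holds — descendants of Hospital are {Adherence, Comorbidity, Dosage, Treatment}; none are in {Outcome}.
Condition 2 (every backdoor path blocked by {Outcome}):
  P1: blocked at fork node Outcome ∈ conditioning set.
  P2: blocked at fork node Outcome ∈ conditioning set.
  P3: blocked at fork node Outcome ∈ conditioning set.
{Outcome} satisfies the backdoor criterion.

Yes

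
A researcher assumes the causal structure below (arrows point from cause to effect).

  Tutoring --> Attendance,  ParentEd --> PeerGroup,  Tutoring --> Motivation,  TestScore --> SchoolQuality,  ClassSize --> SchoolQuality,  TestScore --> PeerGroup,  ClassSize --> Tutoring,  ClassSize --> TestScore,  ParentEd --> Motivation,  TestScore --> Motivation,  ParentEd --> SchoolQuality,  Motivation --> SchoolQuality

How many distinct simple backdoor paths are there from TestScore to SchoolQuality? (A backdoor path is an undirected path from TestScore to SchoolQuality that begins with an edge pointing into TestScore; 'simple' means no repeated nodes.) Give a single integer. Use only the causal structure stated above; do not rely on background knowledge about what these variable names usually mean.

A backdoor path from TestScore to SchoolQuality is any simple undirected path whose first edge points into TestScore (i.e. leaves TestScore via a parent).
Parents of TestScore: {ClassSize}.
Enumerating:
  P1: TestScore <- ClassSize -> Tutoring -> Motivation <- ParentEd -> SchoolQuality
  P2: TestScore <- ClassSize -> Tutoring -> Motivation -> SchoolQuality
  P3: TestScore <- ClassSize -> SchoolQuality
That exhausts the simple backdoor paths. Count: 3.

3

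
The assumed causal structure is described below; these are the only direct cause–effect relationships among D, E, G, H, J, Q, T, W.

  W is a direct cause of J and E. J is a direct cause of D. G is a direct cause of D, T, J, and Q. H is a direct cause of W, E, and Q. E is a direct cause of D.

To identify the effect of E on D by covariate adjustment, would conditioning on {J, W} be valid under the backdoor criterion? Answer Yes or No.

Yes

Backdoor paths from E to D (paths whose first edge points into E):
  P1: E <- H -> W -> J <- G -> D
  P2: E <- H -> W -> J -> D
  P3: E <- H -> Q <- G -> J -> D
  P4: E <- H -> Q <- G -> D
  P5: E <- W <- H -> Q <- G -> J -> D
  P6: E <- W <- H -> Q <- G -> D
  P7: E <- W -> J <- G -> D
  P8: E <- W -> J -> D
Condition 1 (no descendant of E in the set): holds — descendants of E are {D}; none are in {J, W}.
Condition 2 (every backdoor path blocked by {J, W}):
  P1: blocked at chain node W ∈ conditioning set.
  P2: blocked at chain node W ∈ conditioning set.
  P3: blocked at collider Q (neither it nor any descendant is in the conditioning set).
  P4: blocked at collider Q (neither it nor any descendant is in the conditioning set).
  P5: blocked at chain node W ∈ conditioning set.
  P6: blocked at chain node W ∈ conditioning set.
  P7: blocked at fork node W ∈ conditioning set.
  P8: blocked at fork node W ∈ conditioning set.
{J, W} satisfies the backdoor criterion.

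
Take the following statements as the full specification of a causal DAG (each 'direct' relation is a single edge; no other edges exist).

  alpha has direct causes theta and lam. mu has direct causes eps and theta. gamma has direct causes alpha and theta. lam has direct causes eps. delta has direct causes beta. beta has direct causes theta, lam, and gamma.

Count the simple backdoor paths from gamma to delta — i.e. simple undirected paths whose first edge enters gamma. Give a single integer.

7

A backdoor path from gamma to delta is any simple undirected path whose first edge points into gamma (i.e. leaves gamma via a parent).
Parents of gamma: {alpha, theta}.
Enumerating:
  P1: gamma <- theta -> alpha <- lam -> beta -> delta
  P2: gamma <- theta -> beta -> delta
  P3: gamma <- theta -> mu <- eps -> lam -> beta -> delta
  P4: gamma <- alpha <- lam <- eps -> mu <- theta -> beta -> delta
  P5: gamma <- alpha <- lam -> beta -> delta
  P6: gamma <- alpha <- theta -> beta -> delta
  P7: gamma <- alpha <- theta -> mu <- eps -> lam -> beta -> delta
That exhausts the simple backdoor paths. Count: 7.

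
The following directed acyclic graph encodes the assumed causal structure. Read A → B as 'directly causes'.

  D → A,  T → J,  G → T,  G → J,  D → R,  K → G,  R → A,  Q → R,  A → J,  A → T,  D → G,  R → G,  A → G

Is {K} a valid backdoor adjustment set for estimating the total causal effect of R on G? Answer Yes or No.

No

Backdoor paths from R to G (paths whose first edge points into R):
  P1: R <- D -> A -> G
  P2: R <- D -> A -> T <- G
  P3: R <- D -> A -> T -> J <- G
  P4: R <- D -> A -> J <- G
  P5: R <- D -> A -> J <- T <- G
  P6: R <- D -> G
Condition 1 (no descendant of R in the set): holds — descendants of R are {A, G, J, T}; none are in {K}.
Condition 2 (every backdoor path blocked by {K}):
  P1: open — no interior node is in the conditioning set.
  P2: blocked at collider T (neither it nor any descendant is in the conditioning set).
  P3: blocked at collider J (neither it nor any descendant is in the conditioning set).
  P4: blocked at collider J (neither it nor any descendant is in the conditioning set).
  P5: blocked at collider J (neither it nor any descendant is in the conditioning set).
  P6: open — no interior node is in the conditioning set.
{K} does not satisfy the backdoor criterion.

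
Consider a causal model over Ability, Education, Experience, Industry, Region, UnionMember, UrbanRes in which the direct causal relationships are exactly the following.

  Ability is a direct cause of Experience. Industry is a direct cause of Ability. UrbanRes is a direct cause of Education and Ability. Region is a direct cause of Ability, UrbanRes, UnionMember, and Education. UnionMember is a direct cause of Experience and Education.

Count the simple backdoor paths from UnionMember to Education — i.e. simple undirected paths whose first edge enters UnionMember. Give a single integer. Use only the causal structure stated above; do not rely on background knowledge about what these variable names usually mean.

A backdoor path from UnionMember to Education is any simple undirected path whose first edge points into UnionMember (i.e. leaves UnionMember via a parent).
Parents of UnionMember: {Region}.
Enumerating:
  P1: UnionMember <- Region -> UrbanRes -> Education
  P2: UnionMember <- Region -> Ability <- UrbanRes -> Education
  P3: UnionMember <- Region -> Education
That exhausts the simple backdoor paths. Count: 3.

3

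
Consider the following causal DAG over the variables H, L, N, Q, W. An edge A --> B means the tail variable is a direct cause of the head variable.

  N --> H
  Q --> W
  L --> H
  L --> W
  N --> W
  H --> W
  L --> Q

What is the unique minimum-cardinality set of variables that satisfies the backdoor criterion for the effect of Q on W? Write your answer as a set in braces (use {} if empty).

Variables eligible for adjustment (non-descendants of Q, excluding Q and W): {H, L, N}.
Backdoor paths from Q to W:
  P1: Q <- L -> H <- N -> W
  P2: Q <- L -> H -> W
  P3: Q <- L -> W
The empty set is not sufficient: P2 (Q <- L -> H -> W) has no collider blocking it and no conditioned non-collider, so it is open.
Try {L}:
  P1: blocked at fork node L ∈ conditioning set.
  P2: blocked at fork node L ∈ conditioning set.
  P3: blocked at fork node L ∈ conditioning set.
{L} contains no descendant of Q and blocks every backdoor path.
No other singleton works — e.g. {N} leaves P2 open — so {L} is the unique smallest valid adjustment set.

{L}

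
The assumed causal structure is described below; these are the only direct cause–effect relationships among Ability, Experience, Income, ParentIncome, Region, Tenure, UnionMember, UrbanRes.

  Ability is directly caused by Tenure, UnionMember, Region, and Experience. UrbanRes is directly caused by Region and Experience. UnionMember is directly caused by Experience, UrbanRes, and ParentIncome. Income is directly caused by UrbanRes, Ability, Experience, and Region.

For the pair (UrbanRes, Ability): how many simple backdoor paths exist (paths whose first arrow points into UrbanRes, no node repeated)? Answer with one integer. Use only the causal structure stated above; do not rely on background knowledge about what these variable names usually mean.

8

A backdoor path from UrbanRes to Ability is any simple undirected path whose first edge points into UrbanRes (i.e. leaves UrbanRes via a parent).
Parents of UrbanRes: {Experience, Region}.
Enumerating:
  P1: UrbanRes <- Region -> Ability
  P2: UrbanRes <- Region -> Income <- Experience -> UnionMember -> Ability
  P3: UrbanRes <- Region -> Income <- Experience -> Ability
  P4: UrbanRes <- Region -> Income <- Ability
  P5: UrbanRes <- Experience -> UnionMember -> Ability
  P6: UrbanRes <- Experience -> Ability
  P7: UrbanRes <- Experience -> Income <- Region -> Ability
  P8: UrbanRes <- Experience -> Income <- Ability
That exhausts the simple backdoor paths. Count: 8.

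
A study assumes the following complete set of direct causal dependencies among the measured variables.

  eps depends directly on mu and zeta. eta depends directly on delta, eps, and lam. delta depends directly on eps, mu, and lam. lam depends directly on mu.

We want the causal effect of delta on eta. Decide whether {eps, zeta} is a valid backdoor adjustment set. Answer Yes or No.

No

Backdoor paths from delta to eta (paths whose first edge points into delta):
  P1: delta <- mu -> lam -> eta
  P2: delta <- mu -> eps -> eta
  P3: delta <- lam <- mu -> eps -> eta
  P4: delta <- lam -> eta
  P5: delta <- eps <- mu -> lam -> eta
  P6: delta <- eps -> eta
Condition 1 (no descendant of delta in the set): holds — descendants of delta are {eta}; none are in {eps, zeta}.
Condition 2 (every backdoor path blocked by {eps, zeta}):
  P1: open — no interior node is in the conditioning set.
  P2: blocked at chain node eps ∈ conditioning set.
  P3: blocked at chain node eps ∈ conditioning set.
  P4: open — no interior node is in the conditioning set.
  P5: blocked at chain node eps ∈ conditioning set.
  P6: blocked at fork node eps ∈ conditioning set.
{eps, zeta} does not satisfy the backdoor criterion.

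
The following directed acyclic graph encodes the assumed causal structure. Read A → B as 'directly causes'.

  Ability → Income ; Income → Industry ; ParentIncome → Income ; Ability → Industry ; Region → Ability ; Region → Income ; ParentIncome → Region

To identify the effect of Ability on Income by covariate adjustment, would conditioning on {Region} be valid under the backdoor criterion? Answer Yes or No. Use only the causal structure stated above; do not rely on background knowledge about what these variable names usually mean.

Yes

Backdoor paths from Ability to Income (paths whose first edge points into Ability):
  P1: Ability <- Region <- ParentIncome -> Income
  P2: Ability <- Region -> Income
Condition 1 (no descendant of Ability in the set): holds — descendants of Ability are {Income, Industry}; none are in {Region}.
Condition 2 (every backdoor path blocked by {Region}):
  P1: blocked at chain node Region ∈ conditioning set.
  P2: blocked at fork node Region ∈ conditioning set.
{Region} satisfies the backdoor criterion.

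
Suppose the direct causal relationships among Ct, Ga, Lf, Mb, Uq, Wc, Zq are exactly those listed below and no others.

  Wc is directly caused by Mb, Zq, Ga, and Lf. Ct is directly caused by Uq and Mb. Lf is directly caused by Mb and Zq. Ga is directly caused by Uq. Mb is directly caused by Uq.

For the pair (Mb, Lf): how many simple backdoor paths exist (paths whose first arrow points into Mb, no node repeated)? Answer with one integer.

A backdoor path from Mb to Lf is any simple undirected path whose first edge points into Mb (i.e. leaves Mb via a parent).
Parents of Mb: {Uq}.
Enumerating:
  P1: Mb <- Uq -> Ga -> Wc <- Zq -> Lf
  P2: Mb <- Uq -> Ga -> Wc <- Lf
That exhausts the simple backdoor paths. Count: 2.

2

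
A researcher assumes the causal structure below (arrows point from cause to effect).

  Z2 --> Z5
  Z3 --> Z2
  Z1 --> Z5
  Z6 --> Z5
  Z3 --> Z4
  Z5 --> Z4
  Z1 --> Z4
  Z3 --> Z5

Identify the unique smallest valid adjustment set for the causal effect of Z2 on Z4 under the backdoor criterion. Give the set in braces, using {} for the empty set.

Variables eligible for adjustment (non-descendants of Z2, excluding Z2 and Z4): {Z1, Z3, Z6}.
Backdoor paths from Z2 to Z4:
  P1: Z2 <- Z3 -> Z5 <- Z1 -> Z4
  P2: Z2 <- Z3 -> Z5 -> Z4
  P3: Z2 <- Z3 -> Z4
The empty set is not sufficient: P2 (Z2 <- Z3 -> Z5 -> Z4) has no collider blocking it and no conditioned non-collider, so it is open.
Try {Z3}:
  P1: blocked at fork node Z3 ∈ conditioning set.
  P2: blocked at fork node Z3 ∈ conditioning set.
  P3: blocked at fork node Z3 ∈ conditioning set.
{Z3} contains no descendant of Z2 and blocks every backdoor path.
No other singleton works — e.g. {Z6} leaves P2 open — so {Z3} is the unique smallest valid adjustment set.

{Z3}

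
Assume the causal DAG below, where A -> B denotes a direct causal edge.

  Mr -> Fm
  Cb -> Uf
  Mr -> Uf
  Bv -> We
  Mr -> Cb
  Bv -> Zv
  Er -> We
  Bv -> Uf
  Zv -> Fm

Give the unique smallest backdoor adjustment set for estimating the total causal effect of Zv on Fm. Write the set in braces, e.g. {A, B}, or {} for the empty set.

{}

Variables eligible for adjustment (non-descendants of Zv, excluding Zv and Fm): {Bv, Cb, Er, Mr, Uf, We}.
Backdoor paths from Zv to Fm:
  P1: Zv <- Bv -> Uf <- Mr -> Fm
  P2: Zv <- Bv -> Uf <- Cb <- Mr -> Fm
Each backdoor path contains an unconditioned collider, so every path is already blocked with the empty conditioning set:
  P1: blocked at collider Uf (neither it nor any descendant is in the conditioning set).
  P2: blocked at collider Uf (neither it nor any descendant is in the conditioning set).
The empty set is therefore the unique smallest valid set.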